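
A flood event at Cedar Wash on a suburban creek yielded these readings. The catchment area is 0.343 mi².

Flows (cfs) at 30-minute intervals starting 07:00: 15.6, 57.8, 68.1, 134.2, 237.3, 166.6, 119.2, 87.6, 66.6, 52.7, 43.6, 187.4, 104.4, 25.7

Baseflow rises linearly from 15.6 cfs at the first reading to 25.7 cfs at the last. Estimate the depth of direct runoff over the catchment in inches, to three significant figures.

Direct runoff: 0.00, 41.42, 50.95, 116.27, 218.59, 147.12, 98.94, 66.56, 44.78, 30.11, 20.23, 163.25, 79.48, 0.00 cfs; ΣQ_DR = 1078 cfs.
V = ΣQ_DR · Δt = 1078 × 1800 s = 1.940 × 10^6 ft³.
Over A = 0.343 mi², depth = V / A = 2.43 in.

d ≈ 2.43 in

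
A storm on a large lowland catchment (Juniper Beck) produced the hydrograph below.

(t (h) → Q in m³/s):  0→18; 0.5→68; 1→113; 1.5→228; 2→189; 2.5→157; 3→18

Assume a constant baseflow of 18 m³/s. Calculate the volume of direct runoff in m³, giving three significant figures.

V ≈ 1.20 × 10^6 m³

Direct-runoff ordinates (Q − Q_b): 0.0, 50.0, 95.0, 210.0, 171.0, 139.0, 0.0 m³/s.
ΣQ_DR = 665.0 m³/s.
With Δt = 0.5 h = 1800 s, V = ΣQ_DR · Δt = 665.0 × 1800 = 1.20 × 10^6 m³.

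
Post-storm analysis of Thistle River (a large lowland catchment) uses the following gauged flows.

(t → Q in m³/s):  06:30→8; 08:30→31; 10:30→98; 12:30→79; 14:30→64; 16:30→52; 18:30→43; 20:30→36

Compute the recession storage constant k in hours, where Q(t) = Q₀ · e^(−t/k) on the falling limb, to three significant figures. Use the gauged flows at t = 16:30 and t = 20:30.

k ≈ 10.9 h

On the falling limb, Q drops from 52 to 36 m³/s between t = 16:30 and t = 20:30 (Δt = 4 h).
k = −Δt / ln(Q₂/Q₁) = −4 / ln(36/52) = 10.9 h.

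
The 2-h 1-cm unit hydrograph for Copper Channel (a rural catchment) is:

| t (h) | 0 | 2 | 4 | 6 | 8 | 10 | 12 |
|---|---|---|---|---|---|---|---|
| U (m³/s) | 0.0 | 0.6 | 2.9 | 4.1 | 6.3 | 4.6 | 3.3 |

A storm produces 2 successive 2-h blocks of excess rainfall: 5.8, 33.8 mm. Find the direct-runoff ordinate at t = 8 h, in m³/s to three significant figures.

Q ≈ 17.5 m³/s

By discrete convolution, Q_j = Σ (P_i / 10 mm) · U_{j−i}.
At t = 8 h (j=4): Q = (5.8/10)·6.3 + (33.8/10)·4.1 = 17.5 m³/s.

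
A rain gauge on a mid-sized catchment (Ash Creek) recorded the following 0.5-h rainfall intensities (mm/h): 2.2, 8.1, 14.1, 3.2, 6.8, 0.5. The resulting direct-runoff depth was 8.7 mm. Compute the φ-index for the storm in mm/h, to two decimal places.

φ ≈ 3.87 mm/h

Only the 3 blocks with intensity above φ contribute runoff: 8.1, 14.1, 6.8 mm/h.
Σ(I−φ)·Δt = d  ⇒  (8.1+14.1+6.8 − 3φ)·0.5 = 8.7
φ = (29.00 − 8.7/0.5) / 3 = 3.87 mm/h.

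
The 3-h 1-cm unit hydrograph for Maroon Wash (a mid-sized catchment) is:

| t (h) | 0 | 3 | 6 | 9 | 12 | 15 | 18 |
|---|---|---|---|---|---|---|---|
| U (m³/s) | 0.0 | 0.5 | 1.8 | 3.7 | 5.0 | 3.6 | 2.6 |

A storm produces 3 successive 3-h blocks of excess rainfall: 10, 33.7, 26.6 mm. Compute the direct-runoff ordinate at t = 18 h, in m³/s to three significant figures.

Q ≈ 28.0 m³/s

By discrete convolution, Q_j = Σ (P_i / 10 mm) · U_{j−i}.
At t = 18 h (j=6): Q = (10/10)·2.6 + (33.7/10)·3.6 + (26.6/10)·5.0 = 28.0 m³/s.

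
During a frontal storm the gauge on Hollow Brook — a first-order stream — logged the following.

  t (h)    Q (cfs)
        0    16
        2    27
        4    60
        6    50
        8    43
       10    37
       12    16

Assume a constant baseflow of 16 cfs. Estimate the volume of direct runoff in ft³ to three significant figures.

Direct-runoff ordinates (Q − Q_b): 0.0, 11.0, 44.0, 34.0, 27.0, 21.0, 0.0 cfs.
ΣQ_DR = 137.0 cfs.
With Δt = 2 h = 7200 s, V = ΣQ_DR · Δt = 137.0 × 7200 = 9.86 × 10^5 ft³.

V ≈ 9.86 × 10^5 ft³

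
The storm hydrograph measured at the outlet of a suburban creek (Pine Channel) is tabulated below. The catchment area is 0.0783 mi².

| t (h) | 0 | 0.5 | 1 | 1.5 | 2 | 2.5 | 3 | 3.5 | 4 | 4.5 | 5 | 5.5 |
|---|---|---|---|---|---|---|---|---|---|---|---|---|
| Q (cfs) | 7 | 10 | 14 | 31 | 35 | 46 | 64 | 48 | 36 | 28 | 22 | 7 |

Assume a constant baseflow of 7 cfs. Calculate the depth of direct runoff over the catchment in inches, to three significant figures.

Direct runoff: 0.0, 3.0, 7.0, 24.0, 28.0, 39.0, 57.0, 41.0, 29.0, 21.0, 15.0, 0.0 cfs; ΣQ_DR = 264.0 cfs.
V = ΣQ_DR · Δt = 264.0 × 1800 s = 4.752 × 10^5 ft³.
Over A = 0.0783 mi², depth = V / A = 2.61 in.

d ≈ 2.61 in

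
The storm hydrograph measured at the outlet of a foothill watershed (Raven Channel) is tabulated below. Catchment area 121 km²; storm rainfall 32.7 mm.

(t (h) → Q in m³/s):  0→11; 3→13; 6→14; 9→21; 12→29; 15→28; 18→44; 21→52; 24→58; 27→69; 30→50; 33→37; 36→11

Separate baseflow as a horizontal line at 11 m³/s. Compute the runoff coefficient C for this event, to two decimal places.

ΣQ_DR = 294.0 m³/s; V = ΣQ_DR·Δt = 3.175 × 10^6 m³.
Runoff depth d = V / A = 26.24 mm.
C = d / P = 26.24 / 32.7 = 0.80.

C ≈ 0.80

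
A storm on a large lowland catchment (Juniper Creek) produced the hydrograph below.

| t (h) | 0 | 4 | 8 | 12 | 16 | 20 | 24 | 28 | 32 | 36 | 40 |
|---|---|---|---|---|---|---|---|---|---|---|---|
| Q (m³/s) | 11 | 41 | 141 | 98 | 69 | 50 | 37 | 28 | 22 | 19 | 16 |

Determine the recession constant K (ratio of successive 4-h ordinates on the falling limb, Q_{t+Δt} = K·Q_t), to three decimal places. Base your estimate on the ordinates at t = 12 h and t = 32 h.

Using the recession-limb readings at t = 12 h and t = 32 h: Q falls from 98 to 22 m³/s over 5 intervals.
K = (Q₂/Q₁)^(1/5) = (22/98)^(1/5) = 0.742.

K ≈ 0.742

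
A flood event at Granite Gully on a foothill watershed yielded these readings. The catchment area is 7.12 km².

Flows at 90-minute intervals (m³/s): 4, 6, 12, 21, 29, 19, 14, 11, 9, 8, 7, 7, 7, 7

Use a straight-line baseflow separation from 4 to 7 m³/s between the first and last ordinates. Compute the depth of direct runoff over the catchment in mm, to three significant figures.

Direct runoff: 0.00, 1.77, 7.54, 16.31, 24.08, 13.85, 8.62, 5.38, 3.15, 1.92, 0.69, 0.46, 0.23, 0.00 m³/s; ΣQ_DR = 84.00 m³/s.
V = ΣQ_DR · Δt = 84.00 × 5400 s = 4.536 × 10^5 m³.
Over A = 7.12 km², depth = V / A = 63.7 mm.

d ≈ 63.7 mm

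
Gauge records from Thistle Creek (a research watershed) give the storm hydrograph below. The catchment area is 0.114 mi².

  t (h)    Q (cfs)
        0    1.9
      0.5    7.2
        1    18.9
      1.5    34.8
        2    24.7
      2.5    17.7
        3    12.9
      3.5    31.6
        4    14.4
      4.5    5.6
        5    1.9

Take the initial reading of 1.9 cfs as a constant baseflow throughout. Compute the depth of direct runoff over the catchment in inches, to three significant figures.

Direct runoff: 0.0, 5.3, 17.0, 32.9, 22.8, 15.8, 11.0, 29.7, 12.5, 3.7, 0.0 cfs; ΣQ_DR = 150.7 cfs.
V = ΣQ_DR · Δt = 150.7 × 1800 s = 2.713 × 10^5 ft³.
Over A = 0.114 mi², depth = V / A = 1.02 in.

d ≈ 1.02 in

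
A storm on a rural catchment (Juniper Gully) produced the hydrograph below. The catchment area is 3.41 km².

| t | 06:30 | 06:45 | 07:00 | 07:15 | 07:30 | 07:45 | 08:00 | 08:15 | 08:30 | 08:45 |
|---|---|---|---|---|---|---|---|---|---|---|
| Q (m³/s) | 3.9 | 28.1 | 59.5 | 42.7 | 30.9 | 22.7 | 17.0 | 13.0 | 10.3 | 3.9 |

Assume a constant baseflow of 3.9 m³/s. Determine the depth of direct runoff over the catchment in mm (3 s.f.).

d ≈ 50.9 mm

Direct runoff: 0.0, 24.2, 55.6, 38.8, 27.0, 18.8, 13.1, 9.1, 6.4, 0.0 m³/s; ΣQ_DR = 193.0 m³/s.
V = ΣQ_DR · Δt = 193.0 × 900 s = 1.737 × 10^5 m³.
Over A = 3.41 km², depth = V / A = 50.9 mm.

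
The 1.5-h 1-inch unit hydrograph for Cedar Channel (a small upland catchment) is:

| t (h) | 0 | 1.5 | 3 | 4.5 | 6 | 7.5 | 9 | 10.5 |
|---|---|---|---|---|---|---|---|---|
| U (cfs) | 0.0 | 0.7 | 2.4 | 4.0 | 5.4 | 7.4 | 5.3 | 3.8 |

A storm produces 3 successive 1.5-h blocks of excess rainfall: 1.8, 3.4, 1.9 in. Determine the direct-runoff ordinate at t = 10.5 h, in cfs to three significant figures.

By discrete convolution, Q_j = Σ (P_i / 1 in) · U_{j−i}.
At t = 10.5 h (j=7): Q = (1.8/1)·3.8 + (3.4/1)·5.3 + (1.9/1)·7.4 = 38.9 cfs.

Q ≈ 38.9 cfs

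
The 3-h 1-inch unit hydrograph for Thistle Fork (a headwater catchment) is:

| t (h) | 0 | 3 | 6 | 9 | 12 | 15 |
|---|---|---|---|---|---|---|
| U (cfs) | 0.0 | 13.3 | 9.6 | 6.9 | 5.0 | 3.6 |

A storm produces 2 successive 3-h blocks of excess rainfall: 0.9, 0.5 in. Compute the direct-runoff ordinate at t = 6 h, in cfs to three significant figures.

By discrete convolution, Q_j = Σ (P_i / 1 in) · U_{j−i}.
At t = 6 h (j=2): Q = (0.9/1)·9.6 + (0.5/1)·13.3 = 15.3 cfs.

Q ≈ 15.3 cfs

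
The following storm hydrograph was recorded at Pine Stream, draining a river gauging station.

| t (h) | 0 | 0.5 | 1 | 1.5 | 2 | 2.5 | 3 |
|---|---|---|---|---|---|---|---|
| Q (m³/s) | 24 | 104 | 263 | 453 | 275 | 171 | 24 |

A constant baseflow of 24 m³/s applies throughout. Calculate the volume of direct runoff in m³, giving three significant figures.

V ≈ 2.06 × 10^6 m³

Direct-runoff ordinates (Q − Q_b): 0.0, 80.0, 239.0, 429.0, 251.0, 147.0, 0.0 m³/s.
ΣQ_DR = 1146 m³/s.
With Δt = 0.5 h = 1800 s, V = ΣQ_DR · Δt = 1146 × 1800 = 2.06 × 10^6 m³.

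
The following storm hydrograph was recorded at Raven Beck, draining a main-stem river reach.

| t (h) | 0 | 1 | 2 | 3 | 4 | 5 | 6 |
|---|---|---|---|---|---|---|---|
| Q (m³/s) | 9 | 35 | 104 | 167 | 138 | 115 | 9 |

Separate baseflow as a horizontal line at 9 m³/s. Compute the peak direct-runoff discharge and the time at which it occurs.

Subtracting baseflow gives direct-runoff ordinates: 0.0, 26.0, 95.0, 158.0, 129.0, 106.0, 0.0 m³/s.
The maximum is 158.0 m³/s, occurring at the reading for t = 3 h.

Q_p = 158.0 m³/s at t = 3 h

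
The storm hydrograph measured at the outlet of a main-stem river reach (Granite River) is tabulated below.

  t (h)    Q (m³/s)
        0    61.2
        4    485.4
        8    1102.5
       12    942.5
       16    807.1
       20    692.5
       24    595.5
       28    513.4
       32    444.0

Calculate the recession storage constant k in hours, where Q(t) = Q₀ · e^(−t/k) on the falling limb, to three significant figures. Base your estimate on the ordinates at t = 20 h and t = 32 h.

k ≈ 27.0 h

On the falling limb, Q drops from 692.5 to 444.0 m³/s between t = 20 h and t = 32 h (Δt = 12 h).
k = −Δt / ln(Q₂/Q₁) = −12 / ln(444.0/692.5) = 27.0 h.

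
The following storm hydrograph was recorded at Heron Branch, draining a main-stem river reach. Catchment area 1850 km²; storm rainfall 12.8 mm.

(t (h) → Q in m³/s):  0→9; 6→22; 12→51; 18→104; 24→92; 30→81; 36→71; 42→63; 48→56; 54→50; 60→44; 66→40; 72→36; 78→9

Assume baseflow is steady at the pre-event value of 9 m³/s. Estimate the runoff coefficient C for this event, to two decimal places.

C ≈ 0.55

ΣQ_DR = 602.0 m³/s; V = ΣQ_DR·Δt = 1.300 × 10^7 m³.
Runoff depth d = V / A = 7.029 mm.
C = d / P = 7.029 / 12.8 = 0.55.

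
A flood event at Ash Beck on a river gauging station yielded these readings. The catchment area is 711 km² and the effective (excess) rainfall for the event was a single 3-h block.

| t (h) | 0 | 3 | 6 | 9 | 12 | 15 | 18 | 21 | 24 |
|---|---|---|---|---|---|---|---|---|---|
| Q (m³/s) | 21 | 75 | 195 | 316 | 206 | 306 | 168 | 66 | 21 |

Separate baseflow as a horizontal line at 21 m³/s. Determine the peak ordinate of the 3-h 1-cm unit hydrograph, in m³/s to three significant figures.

U_p ≈ 164 m³/s

Direct runoff: 0.0, 54.0, 174.0, 295.0, 185.0, 285.0, 147.0, 45.0, 0.0 m³/s; ΣQ_DR = 1185 m³/s, peak = 295.0 m³/s.
Runoff depth d = ΣQ_DR·Δt / A = 1185 × 10800 / (711 km²) = 18.00 mm.
The 1-cm UH is the DRH scaled by (10 mm)/d, so U_p = 295.0 × 10/18.00 = 164 m³/s.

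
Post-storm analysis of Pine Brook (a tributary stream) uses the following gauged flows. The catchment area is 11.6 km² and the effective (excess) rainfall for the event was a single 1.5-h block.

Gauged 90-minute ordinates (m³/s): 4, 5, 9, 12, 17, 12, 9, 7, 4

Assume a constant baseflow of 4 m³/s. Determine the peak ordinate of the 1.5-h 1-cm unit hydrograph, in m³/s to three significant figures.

Direct runoff: 0.0, 1.0, 5.0, 8.0, 13.0, 8.0, 5.0, 3.0, 0.0 m³/s; ΣQ_DR = 43.00 m³/s, peak = 13.0 m³/s.
Runoff depth d = ΣQ_DR·Δt / A = 43.00 × 5400 / (11.6 km²) = 20.02 mm.
The 1-cm UH is the DRH scaled by (10 mm)/d, so U_p = 13.0 × 10/20.02 = 6.49 m³/s.

U_p ≈ 6.49 m³/s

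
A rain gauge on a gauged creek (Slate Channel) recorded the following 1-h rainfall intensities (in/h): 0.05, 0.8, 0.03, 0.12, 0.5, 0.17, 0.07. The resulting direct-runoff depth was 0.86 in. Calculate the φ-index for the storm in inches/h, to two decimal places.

Only the 2 blocks with intensity above φ contribute runoff: 0.8, 0.5 in/h.
Σ(I−φ)·Δt = d  ⇒  (0.8+0.5 − 2φ)·1 = 0.86
φ = (1.300 − 0.86/1) / 2 = 0.22 in/h.

φ ≈ 0.22 in/h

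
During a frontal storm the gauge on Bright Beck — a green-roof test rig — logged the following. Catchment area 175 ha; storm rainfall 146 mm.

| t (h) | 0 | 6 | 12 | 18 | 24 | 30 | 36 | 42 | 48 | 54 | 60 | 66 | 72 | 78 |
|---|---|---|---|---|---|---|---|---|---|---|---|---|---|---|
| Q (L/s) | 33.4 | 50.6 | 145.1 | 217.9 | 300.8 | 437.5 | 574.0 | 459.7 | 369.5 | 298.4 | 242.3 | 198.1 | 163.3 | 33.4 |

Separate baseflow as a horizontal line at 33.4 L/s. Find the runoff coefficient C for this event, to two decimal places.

ΣQ_DR = 3056 L/s; V = ΣQ_DR·Δt = 6.602 × 10^7 L.
Runoff depth d = V / A = 37.72 mm.
C = d / P = 37.72 / 146 = 0.26.

C ≈ 0.26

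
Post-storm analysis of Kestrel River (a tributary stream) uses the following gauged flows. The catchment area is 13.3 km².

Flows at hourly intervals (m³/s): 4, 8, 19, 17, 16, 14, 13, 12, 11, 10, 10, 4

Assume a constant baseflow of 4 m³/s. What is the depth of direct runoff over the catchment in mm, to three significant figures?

d ≈ 24.4 mm

Direct runoff: 0.0, 4.0, 15.0, 13.0, 12.0, 10.0, 9.0, 8.0, 7.0, 6.0, 6.0, 0.0 m³/s; ΣQ_DR = 90.00 m³/s.
V = ΣQ_DR · Δt = 90.00 × 3600 s = 3.240 × 10^5 m³.
Over A = 13.3 km², depth = V / A = 24.4 mm.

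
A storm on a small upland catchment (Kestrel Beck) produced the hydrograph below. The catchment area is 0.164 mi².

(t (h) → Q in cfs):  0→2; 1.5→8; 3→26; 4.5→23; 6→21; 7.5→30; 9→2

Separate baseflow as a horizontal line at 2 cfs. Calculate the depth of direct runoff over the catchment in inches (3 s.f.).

Direct runoff: 0.0, 6.0, 24.0, 21.0, 19.0, 28.0, 0.0 cfs; ΣQ_DR = 98.00 cfs.
V = ΣQ_DR · Δt = 98.00 × 5400 s = 5.292 × 10^5 ft³.
Over A = 0.164 mi², depth = V / A = 1.39 in.

d ≈ 1.39 in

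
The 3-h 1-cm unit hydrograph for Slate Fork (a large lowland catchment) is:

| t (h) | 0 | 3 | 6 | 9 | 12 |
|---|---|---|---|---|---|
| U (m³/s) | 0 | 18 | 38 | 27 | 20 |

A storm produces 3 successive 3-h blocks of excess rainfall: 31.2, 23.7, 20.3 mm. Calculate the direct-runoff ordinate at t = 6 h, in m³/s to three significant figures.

By discrete convolution, Q_j = Σ (P_i / 10 mm) · U_{j−i}.
At t = 6 h (j=2): Q = (31.2/10)·38 + (23.7/10)·18 + (20.3/10)·0 = 161 m³/s.

Q ≈ 161 m³/s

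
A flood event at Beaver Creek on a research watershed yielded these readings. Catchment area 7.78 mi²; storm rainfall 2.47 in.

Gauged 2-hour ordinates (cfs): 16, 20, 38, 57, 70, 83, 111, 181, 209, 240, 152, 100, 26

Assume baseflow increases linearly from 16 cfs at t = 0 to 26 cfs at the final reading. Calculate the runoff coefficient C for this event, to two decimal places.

C ≈ 0.17

ΣQ_DR = 1030 cfs; V = ΣQ_DR·Δt = 7.416 × 10^6 ft³.
Runoff depth d = V / A = 0.4103 in.
C = d / P = 0.4103 / 2.47 = 0.17.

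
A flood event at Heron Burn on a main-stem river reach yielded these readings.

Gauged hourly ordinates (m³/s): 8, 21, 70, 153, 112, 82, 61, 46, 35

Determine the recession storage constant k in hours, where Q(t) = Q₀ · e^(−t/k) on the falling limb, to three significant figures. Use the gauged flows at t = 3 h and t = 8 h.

On the falling limb, Q drops from 153 to 35 m³/s between t = 3 h and t = 8 h (Δt = 5 h).
k = −Δt / ln(Q₂/Q₁) = −5 / ln(35/153) = 3.39 h.

k ≈ 3.39 h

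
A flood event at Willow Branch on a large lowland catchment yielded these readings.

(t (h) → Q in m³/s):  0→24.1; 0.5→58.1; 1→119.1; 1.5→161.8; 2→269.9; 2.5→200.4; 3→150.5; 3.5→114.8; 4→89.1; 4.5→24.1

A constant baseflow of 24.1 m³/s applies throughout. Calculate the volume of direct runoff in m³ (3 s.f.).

V ≈ 1.75 × 10^6 m³

Direct-runoff ordinates (Q − Q_b): 0.0, 34.0, 95.0, 137.7, 245.8, 176.3, 126.4, 90.7, 65.0, 0.0 m³/s.
ΣQ_DR = 970.9 m³/s.
With Δt = 0.5 h = 1800 s, V = ΣQ_DR · Δt = 970.9 × 1800 = 1.75 × 10^6 m³.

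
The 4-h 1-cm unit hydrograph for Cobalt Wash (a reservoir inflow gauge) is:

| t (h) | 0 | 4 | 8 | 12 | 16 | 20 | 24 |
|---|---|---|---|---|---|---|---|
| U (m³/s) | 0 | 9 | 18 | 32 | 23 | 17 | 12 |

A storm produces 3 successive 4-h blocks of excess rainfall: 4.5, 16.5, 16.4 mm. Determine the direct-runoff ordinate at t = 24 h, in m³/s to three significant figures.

Q ≈ 71.2 m³/s

By discrete convolution, Q_j = Σ (P_i / 10 mm) · U_{j−i}.
At t = 24 h (j=6): Q = (4.5/10)·12 + (16.5/10)·17 + (16.4/10)·23 = 71.2 m³/s.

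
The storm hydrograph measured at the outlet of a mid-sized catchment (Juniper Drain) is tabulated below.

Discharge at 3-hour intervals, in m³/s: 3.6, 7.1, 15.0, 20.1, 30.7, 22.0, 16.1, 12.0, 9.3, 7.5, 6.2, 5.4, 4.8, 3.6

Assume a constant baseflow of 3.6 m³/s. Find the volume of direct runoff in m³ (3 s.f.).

V ≈ 1.22 × 10^6 m³

Direct-runoff ordinates (Q − Q_b): 0.0, 3.5, 11.4, 16.5, 27.1, 18.4, 12.5, 8.4, 5.7, 3.9, 2.6, 1.8, 1.2, 0.0 m³/s.
ΣQ_DR = 113.0 m³/s.
With Δt = 3 h = 10800 s, V = ΣQ_DR · Δt = 113.0 × 10800 = 1.22 × 10^6 m³.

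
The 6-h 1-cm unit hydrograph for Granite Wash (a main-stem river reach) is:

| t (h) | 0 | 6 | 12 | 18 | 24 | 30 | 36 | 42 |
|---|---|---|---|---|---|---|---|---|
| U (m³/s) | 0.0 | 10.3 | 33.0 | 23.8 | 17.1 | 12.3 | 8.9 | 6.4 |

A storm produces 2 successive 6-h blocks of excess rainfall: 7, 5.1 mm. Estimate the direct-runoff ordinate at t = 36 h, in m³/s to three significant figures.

By discrete convolution, Q_j = Σ (P_i / 10 mm) · U_{j−i}.
At t = 36 h (j=6): Q = (7/10)·8.9 + (5.1/10)·12.3 = 12.5 m³/s.

Q ≈ 12.5 m³/s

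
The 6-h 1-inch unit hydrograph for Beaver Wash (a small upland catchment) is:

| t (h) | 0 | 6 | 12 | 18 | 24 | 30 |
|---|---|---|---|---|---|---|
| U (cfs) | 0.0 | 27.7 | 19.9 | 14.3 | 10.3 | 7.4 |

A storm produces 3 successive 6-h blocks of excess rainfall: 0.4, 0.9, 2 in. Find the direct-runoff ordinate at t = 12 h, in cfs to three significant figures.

Q ≈ 32.9 cfs

By discrete convolution, Q_j = Σ (P_i / 1 in) · U_{j−i}.
At t = 12 h (j=2): Q = (0.4/1)·19.9 + (0.9/1)·27.7 + (2/1)·0.0 = 32.9 cfs.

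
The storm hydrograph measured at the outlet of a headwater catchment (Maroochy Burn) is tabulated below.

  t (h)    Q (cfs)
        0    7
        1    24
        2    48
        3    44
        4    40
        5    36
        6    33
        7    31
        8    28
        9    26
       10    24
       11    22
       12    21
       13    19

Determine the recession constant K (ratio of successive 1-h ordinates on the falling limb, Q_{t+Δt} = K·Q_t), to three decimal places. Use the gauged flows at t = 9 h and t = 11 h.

K ≈ 0.920

Using the recession-limb readings at t = 9 h and t = 11 h: Q falls from 26 to 22 cfs over 2 intervals.
K = (Q₂/Q₁)^(1/2) = (22/26)^(1/2) = 0.920.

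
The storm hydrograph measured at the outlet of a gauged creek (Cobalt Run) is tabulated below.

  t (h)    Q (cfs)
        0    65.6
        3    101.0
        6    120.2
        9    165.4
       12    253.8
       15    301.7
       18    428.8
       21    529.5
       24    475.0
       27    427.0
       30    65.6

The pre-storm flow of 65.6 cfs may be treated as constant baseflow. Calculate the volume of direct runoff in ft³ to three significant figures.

V ≈ 2.39 × 10^7 ft³

Direct-runoff ordinates (Q − Q_b): 0.0, 35.4, 54.6, 99.8, 188.2, 236.1, 363.2, 463.9, 409.4, 361.4, 0.0 cfs.
ΣQ_DR = 2212 cfs.
With Δt = 3 h = 10800 s, V = ΣQ_DR · Δt = 2212 × 10800 = 2.39 × 10^7 ft³.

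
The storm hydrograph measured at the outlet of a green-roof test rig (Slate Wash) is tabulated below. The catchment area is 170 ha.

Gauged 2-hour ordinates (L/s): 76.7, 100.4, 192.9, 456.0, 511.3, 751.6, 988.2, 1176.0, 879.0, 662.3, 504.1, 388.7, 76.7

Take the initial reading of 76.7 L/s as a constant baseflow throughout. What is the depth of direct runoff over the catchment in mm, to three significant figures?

Direct runoff: 0.0, 23.7, 116.2, 379.3, 434.6, 674.9, 911.5, 1099.3, 802.3, 585.6, 427.4, 312.0, 0.0 L/s; ΣQ_DR = 5767 L/s.
V = ΣQ_DR · Δt = 5767 × 7200 s = 4.152 × 10^7 L.
Over A = 170 ha, depth = V / A = 24.4 mm.

d ≈ 24.4 mm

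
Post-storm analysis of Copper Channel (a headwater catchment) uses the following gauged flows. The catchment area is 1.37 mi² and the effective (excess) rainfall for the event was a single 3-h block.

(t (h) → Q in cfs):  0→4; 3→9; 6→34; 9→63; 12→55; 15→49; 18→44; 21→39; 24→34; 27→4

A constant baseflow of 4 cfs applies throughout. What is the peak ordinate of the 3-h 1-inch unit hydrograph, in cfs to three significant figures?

Direct runoff: 0.0, 5.0, 30.0, 59.0, 51.0, 45.0, 40.0, 35.0, 30.0, 0.0 cfs; ΣQ_DR = 295.0 cfs, peak = 59.0 cfs.
Runoff depth d = ΣQ_DR·Δt / A = 295.0 × 10800 / (1.37 mi²) = 1.001 in.
The 1-inch UH is the DRH scaled by (1 in)/d, so U_p = 59.0 × 1/1.001 = 58.9 cfs.

U_p ≈ 58.9 cfs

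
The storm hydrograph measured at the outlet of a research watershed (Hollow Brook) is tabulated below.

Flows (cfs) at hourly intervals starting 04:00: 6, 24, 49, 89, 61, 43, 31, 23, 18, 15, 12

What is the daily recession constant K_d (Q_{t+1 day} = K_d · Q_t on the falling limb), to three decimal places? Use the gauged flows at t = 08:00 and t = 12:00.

Between t = 08:00 and t = 12:00 the flow falls from 61 to 18 cfs over 4×1 h = 4 h.
Per-interval ratio K = (18/61)^(1/4) = 0.7370; K_d = K^(24/1) = 0.001.

K_d ≈ 0.001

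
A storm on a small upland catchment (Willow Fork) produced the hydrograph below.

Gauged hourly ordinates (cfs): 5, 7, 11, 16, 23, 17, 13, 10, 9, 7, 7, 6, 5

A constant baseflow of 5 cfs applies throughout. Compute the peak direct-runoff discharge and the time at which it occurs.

Subtracting baseflow gives direct-runoff ordinates: 0.0, 2.0, 6.0, 11.0, 18.0, 12.0, 8.0, 5.0, 4.0, 2.0, 2.0, 1.0, 0.0 cfs.
The maximum is 18.0 cfs, occurring at the reading for t = 4 h.

Q_p = 18.0 cfs at t = 4 h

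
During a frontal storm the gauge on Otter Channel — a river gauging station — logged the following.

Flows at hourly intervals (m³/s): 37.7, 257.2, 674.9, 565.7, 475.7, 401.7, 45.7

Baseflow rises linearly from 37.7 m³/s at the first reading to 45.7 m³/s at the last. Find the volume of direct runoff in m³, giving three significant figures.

Direct-runoff ordinates (Q − Q_b): 0.00, 218.17, 634.53, 524.00, 432.67, 357.33, 0.00 m³/s.
ΣQ_DR = 2167 m³/s.
With Δt = 1 h = 3600 s, V = ΣQ_DR · Δt = 2167 × 3600 = 7.80 × 10^6 m³.

V ≈ 7.80 × 10^6 m³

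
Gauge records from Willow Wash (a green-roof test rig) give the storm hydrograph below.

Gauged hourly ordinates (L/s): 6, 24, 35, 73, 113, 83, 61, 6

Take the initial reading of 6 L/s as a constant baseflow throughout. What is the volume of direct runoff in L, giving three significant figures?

V ≈ 1.27 × 10^6 L

Direct-runoff ordinates (Q − Q_b): 0.0, 18.0, 29.0, 67.0, 107.0, 77.0, 55.0, 0.0 L/s.
ΣQ_DR = 353.0 L/s.
With Δt = 1 h = 3600 s, V = ΣQ_DR · Δt = 353.0 × 3600 = 1.27 × 10^6 L.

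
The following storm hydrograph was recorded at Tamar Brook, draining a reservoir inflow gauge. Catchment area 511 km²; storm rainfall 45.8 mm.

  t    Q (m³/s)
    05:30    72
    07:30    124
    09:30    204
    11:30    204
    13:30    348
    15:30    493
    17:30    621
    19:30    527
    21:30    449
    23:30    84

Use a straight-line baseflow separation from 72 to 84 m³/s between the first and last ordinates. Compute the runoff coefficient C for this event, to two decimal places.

ΣQ_DR = 2346 m³/s; V = ΣQ_DR·Δt = 1.689 × 10^7 m³.
Runoff depth d = V / A = 33.06 mm.
C = d / P = 33.06 / 45.8 = 0.72.

C ≈ 0.72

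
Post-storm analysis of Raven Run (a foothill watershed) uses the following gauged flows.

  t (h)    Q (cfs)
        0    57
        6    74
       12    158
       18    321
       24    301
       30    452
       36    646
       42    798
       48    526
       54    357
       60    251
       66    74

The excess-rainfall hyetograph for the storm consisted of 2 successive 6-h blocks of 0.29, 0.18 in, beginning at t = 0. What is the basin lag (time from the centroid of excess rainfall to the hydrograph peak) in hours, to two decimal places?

t_L ≈ 36.70 h

Centroid of excess rainfall: t_c = Σ P_i·t̄_i / ΣP_i = 5.2979 h (block centres at 3, 9 h).
Hydrograph peak occurs at t = 42 h, so basin lag t_L = 42 − 5.2979 = 36.70 h.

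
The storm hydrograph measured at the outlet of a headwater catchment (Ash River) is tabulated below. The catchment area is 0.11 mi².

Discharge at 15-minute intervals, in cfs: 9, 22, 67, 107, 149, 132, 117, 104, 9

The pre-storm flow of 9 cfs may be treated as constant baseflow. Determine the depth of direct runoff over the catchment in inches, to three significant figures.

Direct runoff: 0.0, 13.0, 58.0, 98.0, 140.0, 123.0, 108.0, 95.0, 0.0 cfs; ΣQ_DR = 635.0 cfs.
V = ΣQ_DR · Δt = 635.0 × 900 s = 5.715 × 10^5 ft³.
Over A = 0.11 mi², depth = V / A = 2.24 in.

d ≈ 2.24 in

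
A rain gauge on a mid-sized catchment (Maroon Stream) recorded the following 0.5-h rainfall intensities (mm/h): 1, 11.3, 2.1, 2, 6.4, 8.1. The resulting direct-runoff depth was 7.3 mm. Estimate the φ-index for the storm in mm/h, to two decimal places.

Only the 3 blocks with intensity above φ contribute runoff: 11.3, 6.4, 8.1 mm/h.
Σ(I−φ)·Δt = d  ⇒  (11.3+6.4+8.1 − 3φ)·0.5 = 7.3
φ = (25.80 − 7.3/0.5) / 3 = 3.73 mm/h.

φ ≈ 3.73 mm/h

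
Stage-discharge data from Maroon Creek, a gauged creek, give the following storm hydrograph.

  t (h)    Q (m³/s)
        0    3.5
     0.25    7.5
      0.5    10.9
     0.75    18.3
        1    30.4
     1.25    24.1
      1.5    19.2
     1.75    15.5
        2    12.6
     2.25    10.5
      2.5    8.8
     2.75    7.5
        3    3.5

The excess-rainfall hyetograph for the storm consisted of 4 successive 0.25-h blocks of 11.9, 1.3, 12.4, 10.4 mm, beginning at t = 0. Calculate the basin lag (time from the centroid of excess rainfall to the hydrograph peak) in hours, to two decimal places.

t_L ≈ 0.48 h

Centroid of excess rainfall: t_c = Σ P_i·t̄_i / ΣP_i = 0.5229 h (block centres at 0.125, 0.375, 0.625, 0.875 h).
Hydrograph peak occurs at t = 1 h, so basin lag t_L = 1 − 0.5229 = 0.48 h.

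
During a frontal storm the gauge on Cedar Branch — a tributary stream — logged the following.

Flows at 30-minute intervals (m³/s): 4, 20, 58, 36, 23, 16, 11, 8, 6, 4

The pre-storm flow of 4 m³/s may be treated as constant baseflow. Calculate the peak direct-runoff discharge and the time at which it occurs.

Q_p = 54.0 m³/s at t = 1 h

Subtracting baseflow gives direct-runoff ordinates: 0.0, 16.0, 54.0, 32.0, 19.0, 12.0, 7.0, 4.0, 2.0, 0.0 m³/s.
The maximum is 54.0 m³/s, occurring at the reading for t = 1 h.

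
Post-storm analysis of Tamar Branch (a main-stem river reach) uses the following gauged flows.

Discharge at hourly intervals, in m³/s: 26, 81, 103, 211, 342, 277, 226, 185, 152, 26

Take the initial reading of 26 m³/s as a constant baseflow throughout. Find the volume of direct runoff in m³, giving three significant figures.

V ≈ 4.93 × 10^6 m³

Direct-runoff ordinates (Q − Q_b): 0.0, 55.0, 77.0, 185.0, 316.0, 251.0, 200.0, 159.0, 126.0, 0.0 m³/s.
ΣQ_DR = 1369 m³/s.
With Δt = 1 h = 3600 s, V = ΣQ_DR · Δt = 1369 × 3600 = 4.93 × 10^6 m³.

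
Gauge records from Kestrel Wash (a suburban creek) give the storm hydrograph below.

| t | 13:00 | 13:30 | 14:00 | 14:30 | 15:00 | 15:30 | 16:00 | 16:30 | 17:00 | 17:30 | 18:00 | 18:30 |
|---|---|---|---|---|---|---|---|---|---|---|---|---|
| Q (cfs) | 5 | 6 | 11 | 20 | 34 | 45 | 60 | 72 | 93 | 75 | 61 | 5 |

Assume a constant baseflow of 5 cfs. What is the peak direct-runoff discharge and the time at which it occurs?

Q_p = 88.0 cfs at t = 17:00

Subtracting baseflow gives direct-runoff ordinates: 0.0, 1.0, 6.0, 15.0, 29.0, 40.0, 55.0, 67.0, 88.0, 70.0, 56.0, 0.0 cfs.
The maximum is 88.0 cfs, occurring at the reading for t = 17:00.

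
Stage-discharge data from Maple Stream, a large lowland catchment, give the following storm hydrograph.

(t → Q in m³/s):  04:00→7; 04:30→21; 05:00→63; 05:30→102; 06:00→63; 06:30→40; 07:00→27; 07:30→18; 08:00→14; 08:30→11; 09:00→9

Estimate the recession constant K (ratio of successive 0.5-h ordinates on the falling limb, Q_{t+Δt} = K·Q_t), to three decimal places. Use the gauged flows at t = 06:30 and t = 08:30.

K ≈ 0.724

Using the recession-limb readings at t = 06:30 and t = 08:30: Q falls from 40 to 11 m³/s over 4 intervals.
K = (Q₂/Q₁)^(1/4) = (11/40)^(1/4) = 0.724.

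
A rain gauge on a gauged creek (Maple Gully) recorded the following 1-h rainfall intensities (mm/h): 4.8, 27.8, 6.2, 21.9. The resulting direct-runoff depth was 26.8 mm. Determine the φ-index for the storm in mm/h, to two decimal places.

φ ≈ 11.45 mm/h

Only the 2 blocks with intensity above φ contribute runoff: 27.8, 21.9 mm/h.
Σ(I−φ)·Δt = d  ⇒  (27.8+21.9 − 2φ)·1 = 26.8
φ = (49.70 − 26.8/1) / 2 = 11.45 mm/h.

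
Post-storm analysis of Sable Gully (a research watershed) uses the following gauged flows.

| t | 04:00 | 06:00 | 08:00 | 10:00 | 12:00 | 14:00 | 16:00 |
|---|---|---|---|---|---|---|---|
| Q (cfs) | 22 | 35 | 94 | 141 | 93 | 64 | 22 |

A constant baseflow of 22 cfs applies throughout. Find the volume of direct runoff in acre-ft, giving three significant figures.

Direct-runoff ordinates (Q − Q_b): 0.0, 13.0, 72.0, 119.0, 71.0, 42.0, 0.0 cfs.
ΣQ_DR = 317.0 cfs.
With Δt = 2 h = 7200 s, V = ΣQ_DR · Δt = 317.0 × 7200 = 2.28 × 10^6 ft³ = 52.4 acre-ft.

V ≈ 52.4 acre-ft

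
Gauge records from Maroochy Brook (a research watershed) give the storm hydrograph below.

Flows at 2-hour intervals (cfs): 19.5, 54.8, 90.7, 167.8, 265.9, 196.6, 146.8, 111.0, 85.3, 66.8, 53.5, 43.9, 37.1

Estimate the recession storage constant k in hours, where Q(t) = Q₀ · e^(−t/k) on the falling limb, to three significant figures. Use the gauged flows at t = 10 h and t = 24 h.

k ≈ 8.40 h

On the falling limb, Q drops from 196.6 to 37.1 cfs between t = 10 h and t = 24 h (Δt = 14 h).
k = −Δt / ln(Q₂/Q₁) = −14 / ln(37.1/196.6) = 8.40 h.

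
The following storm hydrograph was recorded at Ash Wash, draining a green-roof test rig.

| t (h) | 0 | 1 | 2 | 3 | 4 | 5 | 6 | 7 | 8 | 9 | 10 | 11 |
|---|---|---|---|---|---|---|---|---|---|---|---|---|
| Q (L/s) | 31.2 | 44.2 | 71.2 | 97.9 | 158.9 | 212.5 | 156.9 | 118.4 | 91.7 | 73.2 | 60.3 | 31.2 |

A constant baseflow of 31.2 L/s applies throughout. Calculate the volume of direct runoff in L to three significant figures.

V ≈ 2.78 × 10^6 L

Direct-runoff ordinates (Q − Q_b): 0.0, 13.0, 40.0, 66.7, 127.7, 181.3, 125.7, 87.2, 60.5, 42.0, 29.1, 0.0 L/s.
ΣQ_DR = 773.2 L/s.
With Δt = 1 h = 3600 s, V = ΣQ_DR · Δt = 773.2 × 3600 = 2.78 × 10^6 L.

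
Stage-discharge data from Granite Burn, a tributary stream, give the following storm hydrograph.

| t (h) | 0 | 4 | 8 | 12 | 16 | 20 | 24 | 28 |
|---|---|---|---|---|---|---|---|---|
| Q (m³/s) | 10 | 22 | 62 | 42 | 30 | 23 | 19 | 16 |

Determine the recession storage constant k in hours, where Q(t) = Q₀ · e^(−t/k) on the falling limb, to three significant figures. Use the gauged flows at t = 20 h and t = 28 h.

On the falling limb, Q drops from 23 to 16 m³/s between t = 20 h and t = 28 h (Δt = 8 h).
k = −Δt / ln(Q₂/Q₁) = −8 / ln(16/23) = 22.0 h.

k ≈ 22.0 h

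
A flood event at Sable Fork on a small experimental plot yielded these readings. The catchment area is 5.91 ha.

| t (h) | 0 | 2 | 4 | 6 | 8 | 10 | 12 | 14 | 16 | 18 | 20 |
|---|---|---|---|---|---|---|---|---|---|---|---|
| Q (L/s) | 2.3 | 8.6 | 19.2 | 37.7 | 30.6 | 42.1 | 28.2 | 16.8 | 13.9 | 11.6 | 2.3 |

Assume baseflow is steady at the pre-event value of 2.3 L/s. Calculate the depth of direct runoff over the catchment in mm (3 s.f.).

Direct runoff: 0.0, 6.3, 16.9, 35.4, 28.3, 39.8, 25.9, 14.5, 11.6, 9.3, 0.0 L/s; ΣQ_DR = 188.0 L/s.
V = ΣQ_DR · Δt = 188.0 × 7200 s = 1.354 × 10^6 L.
Over A = 5.91 ha, depth = V / A = 22.9 mm.

d ≈ 22.9 mm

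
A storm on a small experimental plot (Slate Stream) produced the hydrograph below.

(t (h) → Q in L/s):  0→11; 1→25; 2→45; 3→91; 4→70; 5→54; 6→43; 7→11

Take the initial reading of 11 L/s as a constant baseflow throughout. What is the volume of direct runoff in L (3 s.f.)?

Direct-runoff ordinates (Q − Q_b): 0.0, 14.0, 34.0, 80.0, 59.0, 43.0, 32.0, 0.0 L/s.
ΣQ_DR = 262.0 L/s.
With Δt = 1 h = 3600 s, V = ΣQ_DR · Δt = 262.0 × 3600 = 9.43 × 10^5 L.

V ≈ 9.43 × 10^5 L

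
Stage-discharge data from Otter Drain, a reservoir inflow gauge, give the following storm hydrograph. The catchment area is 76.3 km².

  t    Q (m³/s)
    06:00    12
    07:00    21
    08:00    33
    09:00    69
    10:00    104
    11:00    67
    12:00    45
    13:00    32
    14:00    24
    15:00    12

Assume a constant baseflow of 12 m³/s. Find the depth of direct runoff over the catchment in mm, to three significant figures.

d ≈ 14.1 mm

Direct runoff: 0.0, 9.0, 21.0, 57.0, 92.0, 55.0, 33.0, 20.0, 12.0, 0.0 m³/s; ΣQ_DR = 299.0 m³/s.
V = ΣQ_DR · Δt = 299.0 × 3600 s = 1.076 × 10^6 m³.
Over A = 76.3 km², depth = V / A = 14.1 mm.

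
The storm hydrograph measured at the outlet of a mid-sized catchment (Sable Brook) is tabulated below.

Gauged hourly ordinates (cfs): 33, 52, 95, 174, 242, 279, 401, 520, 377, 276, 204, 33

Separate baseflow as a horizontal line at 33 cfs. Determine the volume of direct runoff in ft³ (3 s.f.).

V ≈ 8.24 × 10^6 ft³

Direct-runoff ordinates (Q − Q_b): 0.0, 19.0, 62.0, 141.0, 209.0, 246.0, 368.0, 487.0, 344.0, 243.0, 171.0, 0.0 cfs.
ΣQ_DR = 2290 cfs.
With Δt = 1 h = 3600 s, V = ΣQ_DR · Δt = 2290 × 3600 = 8.24 × 10^6 ft³.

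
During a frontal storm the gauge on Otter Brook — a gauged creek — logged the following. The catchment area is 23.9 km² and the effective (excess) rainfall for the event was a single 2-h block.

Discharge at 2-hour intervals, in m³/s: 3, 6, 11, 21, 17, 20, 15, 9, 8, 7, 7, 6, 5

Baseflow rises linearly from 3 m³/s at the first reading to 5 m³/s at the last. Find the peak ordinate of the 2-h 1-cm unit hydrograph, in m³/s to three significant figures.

Direct runoff: 0.00, 2.83, 7.67, 17.50, 13.33, 16.17, 11.00, 4.83, 3.67, 2.50, 2.33, 1.17, 0.00 m³/s; ΣQ_DR = 83.00 m³/s, peak = 17.50 m³/s.
Runoff depth d = ΣQ_DR·Δt / A = 83.00 × 7200 / (23.9 km²) = 25.00 mm.
The 1-cm UH is the DRH scaled by (10 mm)/d, so U_p = 17.50 × 10/25.00 = 7.00 m³/s.

U_p ≈ 7.00 m³/s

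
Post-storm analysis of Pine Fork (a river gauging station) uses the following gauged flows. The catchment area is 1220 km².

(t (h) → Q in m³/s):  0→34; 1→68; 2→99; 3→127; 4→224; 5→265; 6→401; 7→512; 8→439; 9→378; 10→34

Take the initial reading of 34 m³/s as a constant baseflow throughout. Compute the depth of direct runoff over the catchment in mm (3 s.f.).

d ≈ 6.51 mm

Direct runoff: 0.0, 34.0, 65.0, 93.0, 190.0, 231.0, 367.0, 478.0, 405.0, 344.0, 0.0 m³/s; ΣQ_DR = 2207 m³/s.
V = ΣQ_DR · Δt = 2207 × 3600 s = 7.945 × 10^6 m³.
Over A = 1220 km², depth = V / A = 6.51 mm.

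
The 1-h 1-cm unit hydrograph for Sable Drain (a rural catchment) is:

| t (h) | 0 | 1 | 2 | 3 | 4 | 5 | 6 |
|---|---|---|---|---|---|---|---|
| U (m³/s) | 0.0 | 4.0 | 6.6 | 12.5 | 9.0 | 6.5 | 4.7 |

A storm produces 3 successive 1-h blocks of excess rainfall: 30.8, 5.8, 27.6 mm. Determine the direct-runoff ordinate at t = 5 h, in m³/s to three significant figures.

By discrete convolution, Q_j = Σ (P_i / 10 mm) · U_{j−i}.
At t = 5 h (j=5): Q = (30.8/10)·6.5 + (5.8/10)·9.0 + (27.6/10)·12.5 = 59.7 m³/s.

Q ≈ 59.7 m³/s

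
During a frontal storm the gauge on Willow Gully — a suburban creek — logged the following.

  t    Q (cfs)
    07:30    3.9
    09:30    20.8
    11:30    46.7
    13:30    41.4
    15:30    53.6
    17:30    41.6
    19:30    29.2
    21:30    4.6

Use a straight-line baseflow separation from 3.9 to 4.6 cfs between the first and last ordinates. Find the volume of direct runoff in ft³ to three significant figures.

V ≈ 1.50 × 10^6 ft³

Direct-runoff ordinates (Q − Q_b): 0.00, 16.80, 42.60, 37.20, 49.30, 37.20, 24.70, 0.00 cfs.
ΣQ_DR = 207.8 cfs.
With Δt = 2 h = 7200 s, V = ΣQ_DR · Δt = 207.8 × 7200 = 1.50 × 10^6 ft³.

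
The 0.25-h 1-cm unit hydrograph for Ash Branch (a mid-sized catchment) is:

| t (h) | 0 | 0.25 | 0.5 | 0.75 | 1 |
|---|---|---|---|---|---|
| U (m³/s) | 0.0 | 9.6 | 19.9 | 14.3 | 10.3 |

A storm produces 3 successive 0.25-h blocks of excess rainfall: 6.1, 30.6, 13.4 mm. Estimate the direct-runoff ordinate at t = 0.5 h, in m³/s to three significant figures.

Q ≈ 41.5 m³/s

By discrete convolution, Q_j = Σ (P_i / 10 mm) · U_{j−i}.
At t = 0.5 h (j=2): Q = (6.1/10)·19.9 + (30.6/10)·9.6 + (13.4/10)·0.0 = 41.5 m³/s.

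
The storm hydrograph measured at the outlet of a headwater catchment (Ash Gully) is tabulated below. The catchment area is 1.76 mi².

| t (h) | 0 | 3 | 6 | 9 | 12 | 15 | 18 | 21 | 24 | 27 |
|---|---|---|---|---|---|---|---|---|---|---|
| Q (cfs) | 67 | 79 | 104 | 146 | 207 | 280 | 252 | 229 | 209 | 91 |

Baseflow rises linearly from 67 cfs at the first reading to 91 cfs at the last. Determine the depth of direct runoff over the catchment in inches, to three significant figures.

Direct runoff: 0.00, 9.33, 31.67, 71.00, 129.33, 199.67, 169.00, 143.33, 120.67, 0.00 cfs; ΣQ_DR = 874.0 cfs.
V = ΣQ_DR · Δt = 874.0 × 10800 s = 9.439 × 10^6 ft³.
Over A = 1.76 mi², depth = V / A = 2.31 in.

d ≈ 2.31 in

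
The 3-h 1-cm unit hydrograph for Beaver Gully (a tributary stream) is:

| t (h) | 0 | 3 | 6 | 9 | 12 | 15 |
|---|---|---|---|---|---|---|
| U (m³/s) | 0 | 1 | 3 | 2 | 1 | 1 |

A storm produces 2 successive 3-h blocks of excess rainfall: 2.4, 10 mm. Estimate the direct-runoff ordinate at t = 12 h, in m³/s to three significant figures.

By discrete convolution, Q_j = Σ (P_i / 10 mm) · U_{j−i}.
At t = 12 h (j=4): Q = (2.4/10)·1 + (10/10)·2 = 2.24 m³/s.

Q ≈ 2.24 m³/s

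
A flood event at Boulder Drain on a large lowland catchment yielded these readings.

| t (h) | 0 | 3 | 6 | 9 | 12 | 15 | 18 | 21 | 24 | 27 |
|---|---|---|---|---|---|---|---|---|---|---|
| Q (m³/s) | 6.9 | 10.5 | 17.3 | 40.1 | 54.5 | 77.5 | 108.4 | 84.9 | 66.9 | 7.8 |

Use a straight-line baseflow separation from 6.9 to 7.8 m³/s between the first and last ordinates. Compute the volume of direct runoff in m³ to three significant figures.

Direct-runoff ordinates (Q − Q_b): 0.00, 3.50, 10.20, 32.90, 47.20, 70.10, 100.90, 77.30, 59.20, 0.00 m³/s.
ΣQ_DR = 401.3 m³/s.
With Δt = 3 h = 10800 s, V = ΣQ_DR · Δt = 401.3 × 10800 = 4.33 × 10^6 m³.

V ≈ 4.33 × 10^6 m³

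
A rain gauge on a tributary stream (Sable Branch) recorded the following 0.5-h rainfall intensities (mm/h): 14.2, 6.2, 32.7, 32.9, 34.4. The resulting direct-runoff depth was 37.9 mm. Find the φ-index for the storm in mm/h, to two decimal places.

Only the 4 blocks with intensity above φ contribute runoff: 14.2, 32.7, 32.9, 34.4 mm/h.
Σ(I−φ)·Δt = d  ⇒  (14.2+32.7+32.9+34.4 − 4φ)·0.5 = 37.9
φ = (114.2 − 37.9/0.5) / 4 = 9.60 mm/h.

φ ≈ 9.60 mm/h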